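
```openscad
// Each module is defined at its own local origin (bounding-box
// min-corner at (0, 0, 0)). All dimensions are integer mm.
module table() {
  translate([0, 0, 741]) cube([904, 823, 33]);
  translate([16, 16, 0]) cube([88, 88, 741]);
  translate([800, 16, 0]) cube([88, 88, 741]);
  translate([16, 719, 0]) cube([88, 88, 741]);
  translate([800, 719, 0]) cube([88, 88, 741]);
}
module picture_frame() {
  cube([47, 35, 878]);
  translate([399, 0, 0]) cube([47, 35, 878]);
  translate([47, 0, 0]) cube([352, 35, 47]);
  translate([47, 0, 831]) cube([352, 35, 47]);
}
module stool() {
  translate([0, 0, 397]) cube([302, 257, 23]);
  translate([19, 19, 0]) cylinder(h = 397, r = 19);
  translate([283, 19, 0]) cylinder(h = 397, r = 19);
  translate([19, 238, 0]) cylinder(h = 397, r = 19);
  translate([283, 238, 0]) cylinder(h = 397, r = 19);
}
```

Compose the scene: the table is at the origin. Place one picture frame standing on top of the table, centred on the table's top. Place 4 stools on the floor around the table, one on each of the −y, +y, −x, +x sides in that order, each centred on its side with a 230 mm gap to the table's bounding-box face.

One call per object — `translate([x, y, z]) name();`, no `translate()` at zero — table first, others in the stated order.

table();
translate([229, 394, 774]) picture_frame();
translate([301, -487, 0]) stool();
translate([301, 1053, 0]) stool();
translate([-532, 283, 0]) stool();
translate([1134, 283, 0]) stool();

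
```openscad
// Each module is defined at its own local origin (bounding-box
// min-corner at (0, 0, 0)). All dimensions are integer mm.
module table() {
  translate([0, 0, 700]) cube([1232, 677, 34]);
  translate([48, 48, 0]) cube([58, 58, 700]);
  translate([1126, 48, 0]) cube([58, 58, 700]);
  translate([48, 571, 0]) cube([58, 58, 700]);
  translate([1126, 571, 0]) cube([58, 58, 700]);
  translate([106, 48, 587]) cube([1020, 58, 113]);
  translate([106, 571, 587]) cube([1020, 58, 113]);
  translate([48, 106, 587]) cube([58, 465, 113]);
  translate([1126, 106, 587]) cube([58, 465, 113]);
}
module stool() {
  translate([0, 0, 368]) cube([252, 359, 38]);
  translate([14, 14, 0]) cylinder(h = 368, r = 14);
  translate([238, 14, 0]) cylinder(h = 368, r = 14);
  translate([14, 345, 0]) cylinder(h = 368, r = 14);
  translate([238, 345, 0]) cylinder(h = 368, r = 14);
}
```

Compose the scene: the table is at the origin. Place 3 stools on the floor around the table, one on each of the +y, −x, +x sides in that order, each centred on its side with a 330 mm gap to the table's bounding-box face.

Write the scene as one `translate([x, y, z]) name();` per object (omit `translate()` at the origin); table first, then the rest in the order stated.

table();
translate([490, 1007, 0]) stool();
translate([-582, 159, 0]) stool();
translate([1562, 159, 0]) stool();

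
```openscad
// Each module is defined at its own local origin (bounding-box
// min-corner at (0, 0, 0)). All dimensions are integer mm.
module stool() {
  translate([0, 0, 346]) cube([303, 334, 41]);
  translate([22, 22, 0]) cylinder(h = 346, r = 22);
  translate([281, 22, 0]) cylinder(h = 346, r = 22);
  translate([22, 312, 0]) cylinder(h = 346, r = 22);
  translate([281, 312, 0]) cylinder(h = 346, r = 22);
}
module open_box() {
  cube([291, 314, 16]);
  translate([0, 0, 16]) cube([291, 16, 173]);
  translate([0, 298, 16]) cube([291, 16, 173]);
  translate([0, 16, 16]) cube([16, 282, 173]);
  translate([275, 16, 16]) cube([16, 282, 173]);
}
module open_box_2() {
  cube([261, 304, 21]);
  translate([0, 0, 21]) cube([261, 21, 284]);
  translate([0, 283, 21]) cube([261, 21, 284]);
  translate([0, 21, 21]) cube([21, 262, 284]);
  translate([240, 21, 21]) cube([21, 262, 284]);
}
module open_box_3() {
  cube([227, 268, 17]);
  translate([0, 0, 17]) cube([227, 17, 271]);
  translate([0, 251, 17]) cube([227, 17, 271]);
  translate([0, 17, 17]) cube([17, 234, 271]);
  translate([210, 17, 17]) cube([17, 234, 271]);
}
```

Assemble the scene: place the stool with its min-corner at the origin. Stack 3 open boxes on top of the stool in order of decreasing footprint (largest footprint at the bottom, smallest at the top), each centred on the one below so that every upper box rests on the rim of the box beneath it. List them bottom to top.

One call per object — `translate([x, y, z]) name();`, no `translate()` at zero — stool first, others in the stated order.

stool();
translate([6, 10, 387]) open_box();
translate([21, 15, 576]) open_box_2();
translate([38, 33, 881]) open_box_3();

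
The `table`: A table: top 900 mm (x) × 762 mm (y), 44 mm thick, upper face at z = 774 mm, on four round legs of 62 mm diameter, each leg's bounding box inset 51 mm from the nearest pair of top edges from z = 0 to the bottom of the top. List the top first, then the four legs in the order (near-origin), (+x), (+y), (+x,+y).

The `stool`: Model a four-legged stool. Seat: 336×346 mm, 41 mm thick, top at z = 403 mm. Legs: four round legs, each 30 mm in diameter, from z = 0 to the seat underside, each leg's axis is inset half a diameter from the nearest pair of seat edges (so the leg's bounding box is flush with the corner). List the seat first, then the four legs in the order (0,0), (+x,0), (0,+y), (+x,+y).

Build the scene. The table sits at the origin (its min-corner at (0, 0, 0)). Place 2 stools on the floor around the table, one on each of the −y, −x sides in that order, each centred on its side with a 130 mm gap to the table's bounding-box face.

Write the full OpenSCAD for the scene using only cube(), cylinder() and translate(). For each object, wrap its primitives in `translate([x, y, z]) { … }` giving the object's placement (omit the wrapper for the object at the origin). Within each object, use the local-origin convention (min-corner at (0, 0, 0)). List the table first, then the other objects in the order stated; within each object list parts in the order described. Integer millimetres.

translate([0, 0, 730]) cube([900, 762, 44]);
translate([82, 82, 0]) cylinder(h = 730, r = 31);
translate([818, 82, 0]) cylinder(h = 730, r = 31);
translate([82, 680, 0]) cylinder(h = 730, r = 31);
translate([818, 680, 0]) cylinder(h = 730, r = 31);
translate([282, -476, 0]) {
  translate([0, 0, 362]) cube([336, 346, 41]);
  translate([15, 15, 0]) cylinder(h = 362, r = 15);
  translate([321, 15, 0]) cylinder(h = 362, r = 15);
  translate([15, 331, 0]) cylinder(h = 362, r = 15);
  translate([321, 331, 0]) cylinder(h = 362, r = 15);
}
translate([-466, 208, 0]) {
  translate([0, 0, 362]) cube([336, 346, 41]);
  translate([15, 15, 0]) cylinder(h = 362, r = 15);
  translate([321, 15, 0]) cylinder(h = 362, r = 15);
  translate([15, 331, 0]) cylinder(h = 362, r = 15);
  translate([321, 331, 0]) cylinder(h = 362, r = 15);
}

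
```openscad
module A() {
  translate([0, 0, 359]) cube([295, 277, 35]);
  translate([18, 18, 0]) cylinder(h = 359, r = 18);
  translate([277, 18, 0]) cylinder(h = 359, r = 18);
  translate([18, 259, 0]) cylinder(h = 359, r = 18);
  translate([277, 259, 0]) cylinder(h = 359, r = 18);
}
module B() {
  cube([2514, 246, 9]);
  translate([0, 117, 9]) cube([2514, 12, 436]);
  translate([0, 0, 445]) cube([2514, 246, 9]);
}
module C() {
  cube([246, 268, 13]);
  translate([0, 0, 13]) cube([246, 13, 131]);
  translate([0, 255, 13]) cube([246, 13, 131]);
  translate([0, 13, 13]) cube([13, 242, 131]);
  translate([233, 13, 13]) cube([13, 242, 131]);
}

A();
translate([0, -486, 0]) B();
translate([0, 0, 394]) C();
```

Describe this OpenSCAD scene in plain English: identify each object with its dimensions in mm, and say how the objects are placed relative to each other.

A is a four-legged stool. The seat is a 295×277×35 mm slab whose top surface is at z = 394 mm; four round legs, each 36 mm in diameter, run from the floor (z = 0) to the underside of the seat, each leg's axis is inset half a diameter from the nearest pair of seat edges (so the leg's bounding box is flush with the corner).

B is an I-beam lying along x, 2514 mm long. Overall section height 454 mm. Two flanges 246 mm wide (y) and 9 mm thick, one on the floor and one at the top; a web 12 mm thick runs between them, centred on the flange width.

C is an open storage box with external size 246×268×144 mm and wall thickness 13 mm (the base is also 13 mm thick). The base covers the whole footprint; the four walls stand on the base, with the y-facing walls full-width and the x-facing walls fitting between their inner faces.

The I-beam is on the floor beside the stool on its −y side. The open box is on top of the stool.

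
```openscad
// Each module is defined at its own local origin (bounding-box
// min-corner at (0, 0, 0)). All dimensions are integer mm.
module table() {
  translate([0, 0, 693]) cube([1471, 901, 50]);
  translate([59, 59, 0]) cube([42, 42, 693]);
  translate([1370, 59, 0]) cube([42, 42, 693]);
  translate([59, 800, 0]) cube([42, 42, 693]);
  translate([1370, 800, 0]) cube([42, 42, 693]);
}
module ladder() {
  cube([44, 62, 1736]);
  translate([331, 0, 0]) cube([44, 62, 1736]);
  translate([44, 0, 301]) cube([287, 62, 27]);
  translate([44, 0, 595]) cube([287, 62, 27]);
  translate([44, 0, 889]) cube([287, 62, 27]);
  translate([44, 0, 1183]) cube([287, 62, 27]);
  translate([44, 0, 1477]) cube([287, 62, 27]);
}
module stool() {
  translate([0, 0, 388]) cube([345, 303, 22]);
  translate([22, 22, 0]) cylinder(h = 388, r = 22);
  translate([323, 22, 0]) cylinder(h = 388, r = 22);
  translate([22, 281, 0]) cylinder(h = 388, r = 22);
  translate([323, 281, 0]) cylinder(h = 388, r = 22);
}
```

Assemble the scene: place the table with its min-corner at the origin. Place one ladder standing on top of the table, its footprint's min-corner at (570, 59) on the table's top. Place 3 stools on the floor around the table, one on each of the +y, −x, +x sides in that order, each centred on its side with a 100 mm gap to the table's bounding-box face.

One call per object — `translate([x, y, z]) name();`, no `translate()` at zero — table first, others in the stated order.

table();
translate([570, 59, 743]) ladder();
translate([563, 1001, 0]) stool();
translate([-445, 299, 0]) stool();
translate([1571, 299, 0]) stool();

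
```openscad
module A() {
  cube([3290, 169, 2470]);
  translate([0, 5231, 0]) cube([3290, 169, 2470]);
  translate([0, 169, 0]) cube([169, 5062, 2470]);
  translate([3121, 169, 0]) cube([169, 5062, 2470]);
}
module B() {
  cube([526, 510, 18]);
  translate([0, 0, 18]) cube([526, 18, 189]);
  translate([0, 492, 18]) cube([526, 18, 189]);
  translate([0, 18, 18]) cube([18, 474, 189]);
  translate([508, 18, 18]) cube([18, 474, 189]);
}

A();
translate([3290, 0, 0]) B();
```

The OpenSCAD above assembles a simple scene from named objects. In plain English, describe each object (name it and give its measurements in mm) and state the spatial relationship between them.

A is a box-shaped house frame (walls only): outside footprint 3290×5400 mm, wall height 2470 mm, wall thickness 169 mm. The two y-facing walls run the full x-width; the two x-facing walls fit between the inner faces of the y-facing walls.

B is an open-topped rectangular box: outside dimensions 526×510×207 mm, with a uniform wall and base thickness of 18 mm. The base is a full 526×510 slab on the floor; four walls sit on top of the base. The front and back walls (the −y and +y sides) span the full width; the two side walls fit between them.

The open box is against the house frame's +x side, with their −y faces flush.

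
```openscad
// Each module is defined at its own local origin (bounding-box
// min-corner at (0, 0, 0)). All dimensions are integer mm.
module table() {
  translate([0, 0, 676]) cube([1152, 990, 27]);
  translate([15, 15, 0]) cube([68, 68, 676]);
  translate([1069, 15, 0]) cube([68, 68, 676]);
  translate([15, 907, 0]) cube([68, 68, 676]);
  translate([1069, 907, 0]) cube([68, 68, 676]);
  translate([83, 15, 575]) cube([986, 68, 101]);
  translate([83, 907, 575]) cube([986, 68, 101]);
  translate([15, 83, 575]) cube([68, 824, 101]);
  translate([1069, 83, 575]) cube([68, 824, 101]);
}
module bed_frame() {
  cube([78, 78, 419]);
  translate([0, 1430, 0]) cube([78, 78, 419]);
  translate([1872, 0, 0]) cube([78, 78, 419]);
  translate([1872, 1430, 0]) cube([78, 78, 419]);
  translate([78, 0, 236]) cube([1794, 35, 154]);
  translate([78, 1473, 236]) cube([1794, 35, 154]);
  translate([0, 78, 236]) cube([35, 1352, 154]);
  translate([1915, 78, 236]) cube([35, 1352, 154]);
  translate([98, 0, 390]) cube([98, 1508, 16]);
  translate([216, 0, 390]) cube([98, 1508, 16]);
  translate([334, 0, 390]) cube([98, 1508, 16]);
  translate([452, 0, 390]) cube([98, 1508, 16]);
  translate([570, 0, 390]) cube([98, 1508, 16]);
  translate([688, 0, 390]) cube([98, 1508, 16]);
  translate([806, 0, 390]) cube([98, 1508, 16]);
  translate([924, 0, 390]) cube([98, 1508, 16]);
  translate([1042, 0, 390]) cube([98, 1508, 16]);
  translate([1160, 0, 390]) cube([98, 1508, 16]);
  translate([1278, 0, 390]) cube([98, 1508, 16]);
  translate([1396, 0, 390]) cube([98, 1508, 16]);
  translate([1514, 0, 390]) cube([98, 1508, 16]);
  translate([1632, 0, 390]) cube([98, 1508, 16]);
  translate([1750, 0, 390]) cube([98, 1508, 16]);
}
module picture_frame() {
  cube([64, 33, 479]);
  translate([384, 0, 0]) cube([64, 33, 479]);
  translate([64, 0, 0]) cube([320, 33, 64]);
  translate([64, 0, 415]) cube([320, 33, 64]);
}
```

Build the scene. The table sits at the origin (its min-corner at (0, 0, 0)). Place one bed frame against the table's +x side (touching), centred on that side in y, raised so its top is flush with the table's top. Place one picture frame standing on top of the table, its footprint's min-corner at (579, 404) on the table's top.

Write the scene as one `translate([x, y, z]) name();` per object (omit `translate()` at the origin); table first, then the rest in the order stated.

table();
translate([1152, -259, 284]) bed_frame();
translate([579, 404, 703]) picture_frame();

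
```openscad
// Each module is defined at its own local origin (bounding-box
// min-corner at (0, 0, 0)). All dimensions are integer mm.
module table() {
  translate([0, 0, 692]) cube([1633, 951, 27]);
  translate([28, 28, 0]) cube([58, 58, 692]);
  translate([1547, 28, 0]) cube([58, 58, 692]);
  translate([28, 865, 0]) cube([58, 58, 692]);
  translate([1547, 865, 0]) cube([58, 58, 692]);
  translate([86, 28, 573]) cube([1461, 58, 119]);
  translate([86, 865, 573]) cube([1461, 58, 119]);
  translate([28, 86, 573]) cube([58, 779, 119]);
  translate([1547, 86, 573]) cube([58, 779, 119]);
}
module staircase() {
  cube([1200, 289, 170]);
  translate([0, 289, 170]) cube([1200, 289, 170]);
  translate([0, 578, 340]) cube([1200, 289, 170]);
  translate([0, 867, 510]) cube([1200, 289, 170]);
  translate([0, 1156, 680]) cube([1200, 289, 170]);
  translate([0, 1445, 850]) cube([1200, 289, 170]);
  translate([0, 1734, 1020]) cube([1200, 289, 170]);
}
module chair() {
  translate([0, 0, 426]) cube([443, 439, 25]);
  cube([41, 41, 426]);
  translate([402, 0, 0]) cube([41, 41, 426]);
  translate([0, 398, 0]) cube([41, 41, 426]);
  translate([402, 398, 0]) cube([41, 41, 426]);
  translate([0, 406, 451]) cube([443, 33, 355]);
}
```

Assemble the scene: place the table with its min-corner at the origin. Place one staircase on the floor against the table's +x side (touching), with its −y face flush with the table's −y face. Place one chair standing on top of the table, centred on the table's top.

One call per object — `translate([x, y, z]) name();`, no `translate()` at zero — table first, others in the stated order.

table();
translate([1633, 0, 0]) staircase();
translate([595, 256, 719]) chair();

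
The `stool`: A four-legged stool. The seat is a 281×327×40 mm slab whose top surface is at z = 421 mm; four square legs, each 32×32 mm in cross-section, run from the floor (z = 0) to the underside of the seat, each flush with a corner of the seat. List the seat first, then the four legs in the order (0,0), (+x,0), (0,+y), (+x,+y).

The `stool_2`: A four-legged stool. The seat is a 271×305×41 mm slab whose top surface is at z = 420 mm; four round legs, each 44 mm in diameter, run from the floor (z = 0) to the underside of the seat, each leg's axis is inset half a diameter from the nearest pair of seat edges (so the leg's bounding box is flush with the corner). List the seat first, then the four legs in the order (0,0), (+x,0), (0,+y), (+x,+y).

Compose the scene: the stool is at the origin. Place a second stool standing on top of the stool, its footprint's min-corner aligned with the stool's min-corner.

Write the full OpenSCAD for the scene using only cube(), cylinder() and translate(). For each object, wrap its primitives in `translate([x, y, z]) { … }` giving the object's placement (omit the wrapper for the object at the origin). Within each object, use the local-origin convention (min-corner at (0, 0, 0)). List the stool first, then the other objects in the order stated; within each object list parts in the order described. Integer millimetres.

translate([0, 0, 381]) cube([281, 327, 40]);
cube([32, 32, 381]);
translate([249, 0, 0]) cube([32, 32, 381]);
translate([0, 295, 0]) cube([32, 32, 381]);
translate([249, 295, 0]) cube([32, 32, 381]);
translate([0, 0, 421]) {
  translate([0, 0, 379]) cube([271, 305, 41]);
  translate([22, 22, 0]) cylinder(h = 379, r = 22);
  translate([249, 22, 0]) cylinder(h = 379, r = 22);
  translate([22, 283, 0]) cylinder(h = 379, r = 22);
  translate([249, 283, 0]) cylinder(h = 379, r = 22);
}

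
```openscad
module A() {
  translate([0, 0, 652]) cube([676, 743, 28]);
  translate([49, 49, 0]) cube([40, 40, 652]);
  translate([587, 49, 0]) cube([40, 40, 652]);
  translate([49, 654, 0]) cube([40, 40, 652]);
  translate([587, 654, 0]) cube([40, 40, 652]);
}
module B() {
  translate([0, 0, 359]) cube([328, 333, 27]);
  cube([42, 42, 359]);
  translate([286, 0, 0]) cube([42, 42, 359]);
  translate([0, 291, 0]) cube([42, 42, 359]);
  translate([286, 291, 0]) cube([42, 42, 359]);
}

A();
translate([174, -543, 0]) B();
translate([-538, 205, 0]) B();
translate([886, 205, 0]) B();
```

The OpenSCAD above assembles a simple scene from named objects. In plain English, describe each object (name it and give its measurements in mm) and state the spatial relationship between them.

A is a rectangular dining table. The top is 676×743×28 mm with its upper surface at z = 680 mm. It stands on four 40×40 mm square legs, each inset 49 mm from the nearest pair of top edges, running from the floor to the underside of the top.

B is a four-legged stool. The seat is a 328×333×27 mm slab whose top surface is at z = 386 mm; four square legs, each 42×42 mm in cross-section, run from the floor (z = 0) to the underside of the seat, each flush with a corner of the seat.

Three stools sit around the table at the −y, −x, +x sides.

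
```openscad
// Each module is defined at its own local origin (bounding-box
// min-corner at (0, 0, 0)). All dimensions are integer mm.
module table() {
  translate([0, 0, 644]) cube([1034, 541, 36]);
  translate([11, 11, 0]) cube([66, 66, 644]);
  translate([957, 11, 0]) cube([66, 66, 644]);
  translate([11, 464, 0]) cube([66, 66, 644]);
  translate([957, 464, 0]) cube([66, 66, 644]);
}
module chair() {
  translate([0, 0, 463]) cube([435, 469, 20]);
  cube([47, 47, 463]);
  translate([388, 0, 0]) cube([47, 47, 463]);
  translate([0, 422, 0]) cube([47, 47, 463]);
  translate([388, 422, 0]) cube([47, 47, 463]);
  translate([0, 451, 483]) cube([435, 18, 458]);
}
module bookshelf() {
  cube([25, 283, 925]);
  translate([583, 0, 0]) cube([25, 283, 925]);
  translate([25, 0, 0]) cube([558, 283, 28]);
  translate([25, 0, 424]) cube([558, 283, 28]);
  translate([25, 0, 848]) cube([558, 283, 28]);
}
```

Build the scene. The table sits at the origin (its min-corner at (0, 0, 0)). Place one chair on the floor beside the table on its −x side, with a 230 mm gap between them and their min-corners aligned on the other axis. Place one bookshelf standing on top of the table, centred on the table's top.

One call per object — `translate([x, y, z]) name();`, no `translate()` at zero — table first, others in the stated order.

table();
translate([-665, 0, 0]) chair();
translate([213, 129, 680]) bookshelf();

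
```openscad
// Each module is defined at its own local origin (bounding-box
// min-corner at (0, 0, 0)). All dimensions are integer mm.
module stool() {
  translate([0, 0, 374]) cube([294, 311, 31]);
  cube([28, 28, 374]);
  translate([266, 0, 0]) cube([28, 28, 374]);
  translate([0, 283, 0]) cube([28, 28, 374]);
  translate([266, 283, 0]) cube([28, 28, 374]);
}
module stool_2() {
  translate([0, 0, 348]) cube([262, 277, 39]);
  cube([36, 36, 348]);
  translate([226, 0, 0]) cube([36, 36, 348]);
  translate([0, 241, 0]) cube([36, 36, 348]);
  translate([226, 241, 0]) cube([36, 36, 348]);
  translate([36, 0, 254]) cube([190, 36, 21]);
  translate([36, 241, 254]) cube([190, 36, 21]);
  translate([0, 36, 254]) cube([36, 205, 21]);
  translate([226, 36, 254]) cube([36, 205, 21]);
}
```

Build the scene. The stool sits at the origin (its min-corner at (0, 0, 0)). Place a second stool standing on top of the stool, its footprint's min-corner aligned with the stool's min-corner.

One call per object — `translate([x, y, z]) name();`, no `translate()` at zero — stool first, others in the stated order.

stool();
translate([0, 0, 405]) stool_2();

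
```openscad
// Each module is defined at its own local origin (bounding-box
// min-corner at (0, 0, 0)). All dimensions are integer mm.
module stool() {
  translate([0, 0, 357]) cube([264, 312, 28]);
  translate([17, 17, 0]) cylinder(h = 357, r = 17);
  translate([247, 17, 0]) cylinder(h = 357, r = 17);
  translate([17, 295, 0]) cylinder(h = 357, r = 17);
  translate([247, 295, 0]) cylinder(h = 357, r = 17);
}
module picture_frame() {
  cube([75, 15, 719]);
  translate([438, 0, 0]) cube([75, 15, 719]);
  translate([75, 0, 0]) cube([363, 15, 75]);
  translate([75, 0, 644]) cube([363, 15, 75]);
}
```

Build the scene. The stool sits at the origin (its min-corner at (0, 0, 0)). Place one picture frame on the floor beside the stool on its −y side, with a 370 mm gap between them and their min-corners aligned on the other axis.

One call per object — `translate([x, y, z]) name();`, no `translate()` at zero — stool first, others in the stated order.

stool();
translate([0, -385, 0]) picture_frame();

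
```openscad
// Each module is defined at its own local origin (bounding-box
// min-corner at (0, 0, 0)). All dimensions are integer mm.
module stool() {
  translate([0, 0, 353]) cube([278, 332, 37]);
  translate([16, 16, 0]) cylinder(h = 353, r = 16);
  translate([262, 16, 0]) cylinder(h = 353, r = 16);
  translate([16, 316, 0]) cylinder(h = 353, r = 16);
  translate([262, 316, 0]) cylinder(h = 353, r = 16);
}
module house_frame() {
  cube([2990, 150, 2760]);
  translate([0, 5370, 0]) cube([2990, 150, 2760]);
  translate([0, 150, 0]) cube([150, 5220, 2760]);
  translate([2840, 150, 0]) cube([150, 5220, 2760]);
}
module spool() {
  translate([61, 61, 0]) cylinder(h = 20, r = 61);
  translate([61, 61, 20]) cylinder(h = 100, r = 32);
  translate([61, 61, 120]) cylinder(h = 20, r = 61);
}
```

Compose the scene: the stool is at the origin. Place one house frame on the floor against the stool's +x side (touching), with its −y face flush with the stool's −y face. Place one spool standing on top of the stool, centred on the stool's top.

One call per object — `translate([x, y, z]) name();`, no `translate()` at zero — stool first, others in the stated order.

stool();
translate([278, 0, 0]) house_frame();
translate([78, 105, 390]) spool();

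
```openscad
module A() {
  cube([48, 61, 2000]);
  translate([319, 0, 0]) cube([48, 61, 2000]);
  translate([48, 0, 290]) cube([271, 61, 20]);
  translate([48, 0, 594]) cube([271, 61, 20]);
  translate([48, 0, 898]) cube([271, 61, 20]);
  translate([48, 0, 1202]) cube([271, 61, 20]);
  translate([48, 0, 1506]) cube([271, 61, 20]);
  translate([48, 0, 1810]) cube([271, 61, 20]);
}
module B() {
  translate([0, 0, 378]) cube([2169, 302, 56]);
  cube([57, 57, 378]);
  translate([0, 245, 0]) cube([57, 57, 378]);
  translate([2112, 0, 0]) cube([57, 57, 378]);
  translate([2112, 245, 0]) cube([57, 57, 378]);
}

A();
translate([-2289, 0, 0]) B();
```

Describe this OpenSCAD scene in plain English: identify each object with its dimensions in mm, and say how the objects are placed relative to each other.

A is a straight ladder. Two 48×61 mm vertical rails, 2000 mm tall, stand 367 mm apart (outside-to-outside) with their front faces coplanar on the −y side. 6 rungs, each 61 mm deep and 20 mm tall, span between the inner faces of the rails, front faces flush with the rails. The lowest rung's underside is at z = 290 mm and rungs are spaced 304 mm apart (underside to underside).

B is a long wooden bench with a 2169 mm (x) × 302 mm (y) seat, 56 mm thick, its top surface 434 mm above the floor. Four 57 mm square legs at the seat corners, flush with the edges, run from z = 0 to the seat underside.

The bench is on the floor beside the ladder on its −x side.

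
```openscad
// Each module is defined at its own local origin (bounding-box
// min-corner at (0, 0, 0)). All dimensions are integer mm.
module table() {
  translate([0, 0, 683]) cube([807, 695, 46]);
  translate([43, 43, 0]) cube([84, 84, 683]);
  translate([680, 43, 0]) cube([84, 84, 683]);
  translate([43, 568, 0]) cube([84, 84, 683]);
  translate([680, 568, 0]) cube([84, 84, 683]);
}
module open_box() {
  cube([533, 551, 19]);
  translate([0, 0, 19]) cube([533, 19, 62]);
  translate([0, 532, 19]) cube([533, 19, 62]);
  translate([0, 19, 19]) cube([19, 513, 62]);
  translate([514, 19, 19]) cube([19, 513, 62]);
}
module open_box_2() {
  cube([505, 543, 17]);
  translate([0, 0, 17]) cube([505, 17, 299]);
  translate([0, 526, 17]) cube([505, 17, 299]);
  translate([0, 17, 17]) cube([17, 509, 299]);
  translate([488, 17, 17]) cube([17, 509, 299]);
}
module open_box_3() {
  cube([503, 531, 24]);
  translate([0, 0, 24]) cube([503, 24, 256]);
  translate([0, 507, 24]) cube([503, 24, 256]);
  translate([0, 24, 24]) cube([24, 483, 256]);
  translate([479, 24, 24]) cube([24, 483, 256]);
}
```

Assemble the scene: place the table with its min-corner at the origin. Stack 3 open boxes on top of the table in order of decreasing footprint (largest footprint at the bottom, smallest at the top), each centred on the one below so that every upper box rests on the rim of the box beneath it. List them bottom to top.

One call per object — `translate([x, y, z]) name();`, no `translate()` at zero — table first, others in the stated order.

table();
translate([137, 72, 729]) open_box();
translate([151, 76, 810]) open_box_2();
translate([152, 82, 1126]) open_box_3();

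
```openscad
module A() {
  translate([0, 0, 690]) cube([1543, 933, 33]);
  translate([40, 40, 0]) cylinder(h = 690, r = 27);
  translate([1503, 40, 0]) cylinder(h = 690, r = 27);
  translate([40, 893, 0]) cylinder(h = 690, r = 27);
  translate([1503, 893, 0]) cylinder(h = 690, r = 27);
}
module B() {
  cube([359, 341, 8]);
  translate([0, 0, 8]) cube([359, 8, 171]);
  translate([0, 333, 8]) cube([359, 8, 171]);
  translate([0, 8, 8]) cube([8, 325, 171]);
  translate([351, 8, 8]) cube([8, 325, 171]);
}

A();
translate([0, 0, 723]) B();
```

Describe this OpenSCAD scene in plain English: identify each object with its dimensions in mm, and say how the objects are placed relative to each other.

A is a table with a 1543×933 mm rectangular top, 33 mm thick, top surface at z = 723 mm, supported by four round legs of 54 mm diameter, each leg's bounding box inset 13 mm from the nearest pair of top edges, running from the floor.

B is an open storage box with external size 359×341×179 mm and wall thickness 8 mm (the base is also 8 mm thick). The base covers the whole footprint; the four walls stand on the base, with the y-facing walls full-width and the x-facing walls fitting between their inner faces.

The open box is on top of the table.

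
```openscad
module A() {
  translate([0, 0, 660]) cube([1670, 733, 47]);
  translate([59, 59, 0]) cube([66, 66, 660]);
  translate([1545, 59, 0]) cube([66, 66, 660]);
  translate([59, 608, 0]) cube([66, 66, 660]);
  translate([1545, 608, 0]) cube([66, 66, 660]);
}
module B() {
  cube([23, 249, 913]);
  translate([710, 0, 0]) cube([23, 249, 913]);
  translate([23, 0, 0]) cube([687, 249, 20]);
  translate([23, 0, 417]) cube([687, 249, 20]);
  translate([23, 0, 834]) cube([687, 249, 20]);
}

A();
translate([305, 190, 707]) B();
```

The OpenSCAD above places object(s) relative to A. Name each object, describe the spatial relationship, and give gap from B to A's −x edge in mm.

The bookshelf's min-x is at 305; the table's min-x is 0; gap = 305 mm.

A is a table. B is a bookshelf. The bookshelf is on top of the table. The gap from the bookshelf to the table's −x edge is 305 mm.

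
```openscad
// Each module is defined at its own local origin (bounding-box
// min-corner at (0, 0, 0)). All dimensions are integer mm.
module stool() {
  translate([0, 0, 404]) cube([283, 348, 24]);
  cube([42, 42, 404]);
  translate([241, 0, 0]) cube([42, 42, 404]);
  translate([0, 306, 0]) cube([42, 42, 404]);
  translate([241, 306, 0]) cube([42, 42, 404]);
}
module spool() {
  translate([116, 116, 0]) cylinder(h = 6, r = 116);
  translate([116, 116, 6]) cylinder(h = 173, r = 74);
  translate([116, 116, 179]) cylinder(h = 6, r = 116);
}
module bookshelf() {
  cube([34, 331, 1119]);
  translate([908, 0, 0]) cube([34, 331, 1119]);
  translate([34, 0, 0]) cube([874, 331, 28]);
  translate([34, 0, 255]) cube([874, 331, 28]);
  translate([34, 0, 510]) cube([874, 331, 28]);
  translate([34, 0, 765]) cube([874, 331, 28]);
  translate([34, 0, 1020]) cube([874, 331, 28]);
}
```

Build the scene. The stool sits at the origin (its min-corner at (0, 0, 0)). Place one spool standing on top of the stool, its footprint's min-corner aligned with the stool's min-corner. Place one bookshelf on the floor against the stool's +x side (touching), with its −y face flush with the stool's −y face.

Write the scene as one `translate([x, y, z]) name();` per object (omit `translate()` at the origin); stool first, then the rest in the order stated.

stool();
translate([0, 0, 428]) spool();
translate([283, 0, 0]) bookshelf();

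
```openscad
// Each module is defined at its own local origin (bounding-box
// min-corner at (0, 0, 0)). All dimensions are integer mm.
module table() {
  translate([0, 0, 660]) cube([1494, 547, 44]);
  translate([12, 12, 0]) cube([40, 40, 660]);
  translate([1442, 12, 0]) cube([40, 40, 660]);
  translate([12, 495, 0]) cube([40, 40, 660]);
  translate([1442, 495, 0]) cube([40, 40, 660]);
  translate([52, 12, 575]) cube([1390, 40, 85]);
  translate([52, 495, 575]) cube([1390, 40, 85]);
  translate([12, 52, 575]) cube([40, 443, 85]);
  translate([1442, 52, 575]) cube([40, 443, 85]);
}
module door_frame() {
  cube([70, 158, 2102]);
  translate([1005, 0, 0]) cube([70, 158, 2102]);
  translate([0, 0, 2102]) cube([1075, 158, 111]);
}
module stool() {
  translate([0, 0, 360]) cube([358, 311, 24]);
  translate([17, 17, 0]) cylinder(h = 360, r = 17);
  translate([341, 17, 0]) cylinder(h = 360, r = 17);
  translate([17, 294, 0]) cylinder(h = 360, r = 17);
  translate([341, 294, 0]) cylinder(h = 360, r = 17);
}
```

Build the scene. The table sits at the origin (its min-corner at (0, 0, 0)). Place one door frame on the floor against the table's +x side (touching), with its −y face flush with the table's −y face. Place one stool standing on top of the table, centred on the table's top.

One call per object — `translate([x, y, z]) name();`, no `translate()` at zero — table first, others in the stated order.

table();
translate([1494, 0, 0]) door_frame();
translate([568, 118, 704]) stool();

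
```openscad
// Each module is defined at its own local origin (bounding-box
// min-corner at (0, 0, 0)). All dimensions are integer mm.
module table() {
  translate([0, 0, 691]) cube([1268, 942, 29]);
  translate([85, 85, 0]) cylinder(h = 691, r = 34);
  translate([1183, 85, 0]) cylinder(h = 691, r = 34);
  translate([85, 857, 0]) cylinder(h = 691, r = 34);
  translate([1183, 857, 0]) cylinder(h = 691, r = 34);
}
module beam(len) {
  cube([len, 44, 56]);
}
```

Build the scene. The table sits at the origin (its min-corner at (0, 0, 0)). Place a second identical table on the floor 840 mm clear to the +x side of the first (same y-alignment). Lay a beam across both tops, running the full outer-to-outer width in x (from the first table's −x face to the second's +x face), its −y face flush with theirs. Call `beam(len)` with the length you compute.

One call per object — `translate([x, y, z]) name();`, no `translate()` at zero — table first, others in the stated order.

table();
translate([2108, 0, 0]) table();
translate([0, 0, 720]) beam(3376);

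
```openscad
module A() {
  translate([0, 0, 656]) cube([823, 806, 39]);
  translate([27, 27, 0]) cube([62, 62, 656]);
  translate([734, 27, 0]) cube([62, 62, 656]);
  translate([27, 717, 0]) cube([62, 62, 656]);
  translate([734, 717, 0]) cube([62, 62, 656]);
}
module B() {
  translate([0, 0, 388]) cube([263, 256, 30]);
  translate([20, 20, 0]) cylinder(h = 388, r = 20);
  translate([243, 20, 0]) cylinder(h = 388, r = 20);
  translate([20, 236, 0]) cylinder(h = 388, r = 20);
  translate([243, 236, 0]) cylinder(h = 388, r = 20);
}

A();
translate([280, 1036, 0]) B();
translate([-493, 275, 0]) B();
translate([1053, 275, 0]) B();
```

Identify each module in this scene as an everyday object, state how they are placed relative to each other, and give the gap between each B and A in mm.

Each stool's nearest face is 230 mm from the table's bounding box.

A is a table. B is a stool. Three stools sit around the table at the +y, −x, +x sides. The gap between each stool and the table is 230 mm.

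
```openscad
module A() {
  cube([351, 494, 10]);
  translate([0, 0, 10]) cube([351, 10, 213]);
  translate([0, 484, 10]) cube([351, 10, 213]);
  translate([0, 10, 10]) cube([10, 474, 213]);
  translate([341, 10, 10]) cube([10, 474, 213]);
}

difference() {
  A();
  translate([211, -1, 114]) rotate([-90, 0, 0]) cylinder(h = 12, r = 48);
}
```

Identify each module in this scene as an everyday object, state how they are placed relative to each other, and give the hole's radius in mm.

A is an open box. The open box has a circular hole through its front wall. The hole's radius is 48 mm.

The subtracted cylinder has r = 48 mm.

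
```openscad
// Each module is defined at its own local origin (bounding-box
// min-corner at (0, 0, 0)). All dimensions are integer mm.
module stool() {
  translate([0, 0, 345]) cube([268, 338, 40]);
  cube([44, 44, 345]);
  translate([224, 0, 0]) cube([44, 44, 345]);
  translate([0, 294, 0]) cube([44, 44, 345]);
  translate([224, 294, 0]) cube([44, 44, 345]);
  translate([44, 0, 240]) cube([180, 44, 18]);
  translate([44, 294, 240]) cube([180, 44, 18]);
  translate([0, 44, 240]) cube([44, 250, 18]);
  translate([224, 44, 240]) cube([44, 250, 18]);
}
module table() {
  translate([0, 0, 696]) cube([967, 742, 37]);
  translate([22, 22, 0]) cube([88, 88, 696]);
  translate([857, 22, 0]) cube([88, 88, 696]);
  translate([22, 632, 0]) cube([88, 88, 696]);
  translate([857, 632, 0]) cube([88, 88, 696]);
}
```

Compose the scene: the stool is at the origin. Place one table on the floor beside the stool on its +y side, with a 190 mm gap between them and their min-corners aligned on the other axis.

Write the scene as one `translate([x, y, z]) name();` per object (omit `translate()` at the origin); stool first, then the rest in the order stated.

stool();
translate([0, 528, 0]) table();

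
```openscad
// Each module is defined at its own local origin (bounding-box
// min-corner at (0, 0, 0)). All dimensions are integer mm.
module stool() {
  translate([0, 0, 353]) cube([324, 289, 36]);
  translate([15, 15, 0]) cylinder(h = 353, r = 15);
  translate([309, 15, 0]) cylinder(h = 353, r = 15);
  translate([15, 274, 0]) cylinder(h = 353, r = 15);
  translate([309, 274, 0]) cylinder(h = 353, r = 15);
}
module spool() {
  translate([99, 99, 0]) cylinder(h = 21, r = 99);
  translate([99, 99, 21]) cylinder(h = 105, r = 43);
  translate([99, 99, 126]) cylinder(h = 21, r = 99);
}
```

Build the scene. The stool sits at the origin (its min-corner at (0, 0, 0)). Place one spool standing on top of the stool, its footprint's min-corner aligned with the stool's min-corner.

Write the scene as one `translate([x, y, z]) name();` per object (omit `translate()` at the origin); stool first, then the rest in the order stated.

stool();
translate([0, 0, 389]) spool();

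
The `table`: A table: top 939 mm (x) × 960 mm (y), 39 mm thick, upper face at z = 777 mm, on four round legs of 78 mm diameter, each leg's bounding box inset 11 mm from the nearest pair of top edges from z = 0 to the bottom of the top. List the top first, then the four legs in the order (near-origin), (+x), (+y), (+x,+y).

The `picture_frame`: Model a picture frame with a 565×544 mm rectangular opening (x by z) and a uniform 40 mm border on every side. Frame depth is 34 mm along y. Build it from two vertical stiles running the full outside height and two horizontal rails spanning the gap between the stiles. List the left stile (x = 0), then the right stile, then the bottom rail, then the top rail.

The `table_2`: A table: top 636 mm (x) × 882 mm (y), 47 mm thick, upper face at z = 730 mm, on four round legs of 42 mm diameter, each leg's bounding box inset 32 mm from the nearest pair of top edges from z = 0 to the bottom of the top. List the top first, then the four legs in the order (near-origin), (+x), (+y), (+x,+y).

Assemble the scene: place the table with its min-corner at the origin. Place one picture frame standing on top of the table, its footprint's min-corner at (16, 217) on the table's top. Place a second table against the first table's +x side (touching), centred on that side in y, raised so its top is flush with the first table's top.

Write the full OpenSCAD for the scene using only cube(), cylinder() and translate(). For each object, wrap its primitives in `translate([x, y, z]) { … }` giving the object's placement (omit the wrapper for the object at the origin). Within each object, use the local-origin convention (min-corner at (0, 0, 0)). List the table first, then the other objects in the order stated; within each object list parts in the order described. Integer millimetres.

translate([0, 0, 738]) cube([939, 960, 39]);
translate([50, 50, 0]) cylinder(h = 738, r = 39);
translate([889, 50, 0]) cylinder(h = 738, r = 39);
translate([50, 910, 0]) cylinder(h = 738, r = 39);
translate([889, 910, 0]) cylinder(h = 738, r = 39);
translate([16, 217, 777]) {
  cube([40, 34, 624]);
  translate([605, 0, 0]) cube([40, 34, 624]);
  translate([40, 0, 0]) cube([565, 34, 40]);
  translate([40, 0, 584]) cube([565, 34, 40]);
}
translate([939, 39, 47]) {
  translate([0, 0, 683]) cube([636, 882, 47]);
  translate([53, 53, 0]) cylinder(h = 683, r = 21);
  translate([583, 53, 0]) cylinder(h = 683, r = 21);
  translate([53, 829, 0]) cylinder(h = 683, r = 21);
  translate([583, 829, 0]) cylinder(h = 683, r = 21);
}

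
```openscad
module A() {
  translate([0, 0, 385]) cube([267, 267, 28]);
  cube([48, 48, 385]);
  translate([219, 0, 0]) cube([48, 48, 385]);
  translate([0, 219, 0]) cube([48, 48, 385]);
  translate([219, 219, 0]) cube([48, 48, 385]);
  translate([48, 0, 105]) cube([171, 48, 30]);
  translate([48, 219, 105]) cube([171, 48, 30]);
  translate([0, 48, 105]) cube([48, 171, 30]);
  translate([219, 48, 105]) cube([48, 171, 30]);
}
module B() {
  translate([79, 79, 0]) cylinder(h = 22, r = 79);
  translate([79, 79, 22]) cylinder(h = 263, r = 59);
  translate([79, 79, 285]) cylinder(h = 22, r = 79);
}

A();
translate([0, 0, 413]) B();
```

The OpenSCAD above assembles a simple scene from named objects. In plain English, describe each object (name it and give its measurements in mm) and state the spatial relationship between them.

A is a four-legged stool. The seat is a 267×267×28 mm slab whose top surface is at z = 413 mm; four square legs, each 48×48 mm in cross-section, run from the floor (z = 0) to the underside of the seat, each flush with a corner of the seat. Four stretchers, 48 mm wide and 30 mm tall, connect adjacent legs with their undersides at z = 105 mm, each running between the inner faces of the legs it joins and aligned with the legs' outer faces on the other axis.

B is a spool: two coaxial disc flanges of radius 79 mm and thickness 22 mm, joined by a core cylinder of radius 59 mm and height 263 mm. The lower flange rests on z = 0 and the three cylinders share a vertical axis.

The spool is on top of the stool.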